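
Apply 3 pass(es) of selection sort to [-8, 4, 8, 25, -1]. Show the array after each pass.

Pass 1: Select minimum -8 at index 0, swap -> [-8, 4, 8, 25, -1]
Pass 2: Select minimum -1 at index 4, swap -> [-8, -1, 8, 25, 4]
Pass 3: Select minimum 4 at index 4, swap -> [-8, -1, 4, 25, 8]


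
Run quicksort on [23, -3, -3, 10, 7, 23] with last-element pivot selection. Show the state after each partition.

Partition 1: pivot=23 at index 5 -> [23, -3, -3, 10, 7, 23]
Partition 2: pivot=7 at index 2 -> [-3, -3, 7, 10, 23, 23]
Partition 3: pivot=-3 at index 1 -> [-3, -3, 7, 10, 23, 23]
Partition 4: pivot=23 at index 4 -> [-3, -3, 7, 10, 23, 23]


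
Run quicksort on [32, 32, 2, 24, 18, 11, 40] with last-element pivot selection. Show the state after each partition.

Partition 1: pivot=40 at index 6 -> [32, 32, 2, 24, 18, 11, 40]
Partition 2: pivot=11 at index 1 -> [2, 11, 32, 24, 18, 32, 40]
Partition 3: pivot=32 at index 5 -> [2, 11, 32, 24, 18, 32, 40]
Partition 4: pivot=18 at index 2 -> [2, 11, 18, 24, 32, 32, 40]
Partition 5: pivot=32 at index 4 -> [2, 11, 18, 24, 32, 32, 40]


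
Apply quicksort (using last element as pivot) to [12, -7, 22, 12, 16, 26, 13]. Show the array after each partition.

Partition 1: pivot=13 at index 3 -> [12, -7, 12, 13, 16, 26, 22]
Partition 2: pivot=12 at index 2 -> [12, -7, 12, 13, 16, 26, 22]
Partition 3: pivot=-7 at index 0 -> [-7, 12, 12, 13, 16, 26, 22]
Partition 4: pivot=22 at index 5 -> [-7, 12, 12, 13, 16, 22, 26]


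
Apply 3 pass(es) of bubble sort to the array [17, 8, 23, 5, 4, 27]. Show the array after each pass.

After pass 1: [8, 17, 5, 4, 23, 27] (3 swaps)
After pass 2: [8, 5, 4, 17, 23, 27] (2 swaps)
After pass 3: [5, 4, 8, 17, 23, 27] (2 swaps)
Total swaps: 7


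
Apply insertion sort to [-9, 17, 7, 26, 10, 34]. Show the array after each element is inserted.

First element -9 is already 'sorted'
Insert 17: shifted 0 elements -> [-9, 17, 7, 26, 10, 34]
Insert 7: shifted 1 elements -> [-9, 7, 17, 26, 10, 34]
Insert 26: shifted 0 elements -> [-9, 7, 17, 26, 10, 34]
Insert 10: shifted 2 elements -> [-9, 7, 10, 17, 26, 34]
Insert 34: shifted 0 elements -> [-9, 7, 10, 17, 26, 34]


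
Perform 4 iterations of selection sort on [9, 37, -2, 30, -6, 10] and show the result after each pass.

Pass 1: Select minimum -6 at index 4, swap -> [-6, 37, -2, 30, 9, 10]
Pass 2: Select minimum -2 at index 2, swap -> [-6, -2, 37, 30, 9, 10]
Pass 3: Select minimum 9 at index 4, swap -> [-6, -2, 9, 30, 37, 10]
Pass 4: Select minimum 10 at index 5, swap -> [-6, -2, 9, 10, 37, 30]


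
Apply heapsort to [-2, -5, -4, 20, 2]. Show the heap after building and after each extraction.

Build heap: [20, 2, -4, -5, -2]
Extract 20: [2, -2, -4, -5, 20]
Extract 2: [-2, -5, -4, 2, 20]
Extract -2: [-4, -5, -2, 2, 20]
Extract -4: [-5, -4, -2, 2, 20]


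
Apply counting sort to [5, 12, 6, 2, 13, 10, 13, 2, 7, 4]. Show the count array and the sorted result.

Count array: [0, 0, 2, 0, 1, 1, 1, 1, 0, 0, 1, 0, 1, 2]
(count[i] = number of elements equal to i)
Cumulative count: [0, 0, 2, 2, 3, 4, 5, 6, 6, 6, 7, 7, 8, 10]
Sorted: [2, 2, 4, 5, 6, 7, 10, 12, 13, 13]


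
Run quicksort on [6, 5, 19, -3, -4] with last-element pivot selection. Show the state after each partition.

Partition 1: pivot=-4 at index 0 -> [-4, 5, 19, -3, 6]
Partition 2: pivot=6 at index 3 -> [-4, 5, -3, 6, 19]
Partition 3: pivot=-3 at index 1 -> [-4, -3, 5, 6, 19]


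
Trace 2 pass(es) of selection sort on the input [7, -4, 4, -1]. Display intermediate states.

Pass 1: Select minimum -4 at index 1, swap -> [-4, 7, 4, -1]
Pass 2: Select minimum -1 at index 3, swap -> [-4, -1, 4, 7]


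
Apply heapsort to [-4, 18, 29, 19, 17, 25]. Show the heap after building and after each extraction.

Build heap: [29, 19, 25, 18, 17, -4]
Extract 29: [25, 19, -4, 18, 17, 29]
Extract 25: [19, 18, -4, 17, 25, 29]
Extract 19: [18, 17, -4, 19, 25, 29]
Extract 18: [17, -4, 18, 19, 25, 29]
Extract 17: [-4, 17, 18, 19, 25, 29]


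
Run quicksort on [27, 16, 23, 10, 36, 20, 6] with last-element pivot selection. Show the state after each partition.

Partition 1: pivot=6 at index 0 -> [6, 16, 23, 10, 36, 20, 27]
Partition 2: pivot=27 at index 5 -> [6, 16, 23, 10, 20, 27, 36]
Partition 3: pivot=20 at index 3 -> [6, 16, 10, 20, 23, 27, 36]
Partition 4: pivot=10 at index 1 -> [6, 10, 16, 20, 23, 27, 36]


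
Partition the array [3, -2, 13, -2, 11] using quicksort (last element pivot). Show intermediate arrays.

Partition 1: pivot=11 at index 3 -> [3, -2, -2, 11, 13]
Partition 2: pivot=-2 at index 1 -> [-2, -2, 3, 11, 13]


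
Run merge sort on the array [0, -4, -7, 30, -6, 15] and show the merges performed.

Divide and conquer:
  Merge [-4] + [-7] -> [-7, -4]
  Merge [0] + [-7, -4] -> [-7, -4, 0]
  Merge [-6] + [15] -> [-6, 15]
  Merge [30] + [-6, 15] -> [-6, 15, 30]
  Merge [-7, -4, 0] + [-6, 15, 30] -> [-7, -6, -4, 0, 15, 30]


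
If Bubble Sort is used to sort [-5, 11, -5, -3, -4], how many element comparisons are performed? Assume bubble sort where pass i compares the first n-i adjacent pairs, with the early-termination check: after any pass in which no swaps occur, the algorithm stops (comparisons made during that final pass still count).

Pass 1: compare adjacent pairs (0,1)..(3,4) = 4 comparison(s), 3 swap(s) -> [-5, -5, -3, -4, 11]
Pass 2: compare adjacent pairs (0,1)..(2,3) = 3 comparison(s), 1 swap(s) -> [-5, -5, -4, -3, 11]
Pass 3: compare adjacent pairs (0,1)..(1,2) = 2 comparison(s), 0 swap(s) -> [-5, -5, -4, -3, 11]
No swaps in this pass, so bubble sort stops here.
Total comparisons: 4 + 3 + 2 = 9


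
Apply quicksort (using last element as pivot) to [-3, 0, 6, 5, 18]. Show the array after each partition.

Partition 1: pivot=18 at index 4 -> [-3, 0, 6, 5, 18]
Partition 2: pivot=5 at index 2 -> [-3, 0, 5, 6, 18]
Partition 3: pivot=0 at index 1 -> [-3, 0, 5, 6, 18]


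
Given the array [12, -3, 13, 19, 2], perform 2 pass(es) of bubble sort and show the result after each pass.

After pass 1: [-3, 12, 13, 2, 19] (2 swaps)
After pass 2: [-3, 12, 2, 13, 19] (1 swaps)
Total swaps: 3


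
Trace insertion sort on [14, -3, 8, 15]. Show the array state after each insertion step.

First element 14 is already 'sorted'
Insert -3: shifted 1 elements -> [-3, 14, 8, 15]
Insert 8: shifted 1 elements -> [-3, 8, 14, 15]
Insert 15: shifted 0 elements -> [-3, 8, 14, 15]


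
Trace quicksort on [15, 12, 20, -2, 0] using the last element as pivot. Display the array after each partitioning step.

Partition 1: pivot=0 at index 1 -> [-2, 0, 20, 15, 12]
Partition 2: pivot=12 at index 2 -> [-2, 0, 12, 15, 20]
Partition 3: pivot=20 at index 4 -> [-2, 0, 12, 15, 20]


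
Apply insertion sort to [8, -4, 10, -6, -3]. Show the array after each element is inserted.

First element 8 is already 'sorted'
Insert -4: shifted 1 elements -> [-4, 8, 10, -6, -3]
Insert 10: shifted 0 elements -> [-4, 8, 10, -6, -3]
Insert -6: shifted 3 elements -> [-6, -4, 8, 10, -3]
Insert -3: shifted 2 elements -> [-6, -4, -3, 8, 10]


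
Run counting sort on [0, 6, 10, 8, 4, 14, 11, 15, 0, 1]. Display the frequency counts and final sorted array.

Count array: [2, 1, 0, 0, 1, 0, 1, 0, 1, 0, 1, 1, 0, 0, 1, 1]
(count[i] = number of elements equal to i)
Cumulative count: [2, 3, 3, 3, 4, 4, 5, 5, 6, 6, 7, 8, 8, 8, 9, 10]
Sorted: [0, 0, 1, 4, 6, 8, 10, 11, 14, 15]


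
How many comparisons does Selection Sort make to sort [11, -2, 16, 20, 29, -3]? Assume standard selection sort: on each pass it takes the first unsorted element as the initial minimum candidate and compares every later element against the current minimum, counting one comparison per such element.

Pass 1: scan indices 1..5 for the minimum = 5 comparison(s); min is -3, place at index 0 -> [-3, -2, 16, 20, 29, 11]
Pass 2: scan indices 2..5 for the minimum = 4 comparison(s); min is -2, place at index 1 -> [-3, -2, 16, 20, 29, 11]
Pass 3: scan indices 3..5 for the minimum = 3 comparison(s); min is 11, place at index 2 -> [-3, -2, 11, 20, 29, 16]
Pass 4: scan indices 4..5 for the minimum = 2 comparison(s); min is 16, place at index 3 -> [-3, -2, 11, 16, 29, 20]
Pass 5: scan indices 5..5 for the minimum = 1 comparison(s); min is 20, place at index 4 -> [-3, -2, 11, 16, 20, 29]
Selection sort always scans the whole unsorted suffix, so the count is (n-1) + (n-2) + ... + 1 = n(n-1)/2 = 6*5/2 = 15 regardless of the input order.
Total comparisons: 5 + 4 + 3 + 2 + 1 = 15


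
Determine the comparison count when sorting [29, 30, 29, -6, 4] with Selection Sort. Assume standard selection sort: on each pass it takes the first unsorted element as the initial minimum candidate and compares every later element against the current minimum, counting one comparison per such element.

Pass 1: scan indices 1..4 for the minimum = 4 comparison(s); min is -6, place at index 0 -> [-6, 30, 29, 29, 4]
Pass 2: scan indices 2..4 for the minimum = 3 comparison(s); min is 4, place at index 1 -> [-6, 4, 29, 29, 30]
Pass 3: scan indices 3..4 for the minimum = 2 comparison(s); min is 29, place at index 2 -> [-6, 4, 29, 29, 30]
Pass 4: scan indices 4..4 for the minimum = 1 comparison(s); min is 29, place at index 3 -> [-6, 4, 29, 29, 30]
Selection sort always scans the whole unsorted suffix, so the count is (n-1) + (n-2) + ... + 1 = n(n-1)/2 = 5*4/2 = 10 regardless of the input order.
Total comparisons: 4 + 3 + 2 + 1 = 10


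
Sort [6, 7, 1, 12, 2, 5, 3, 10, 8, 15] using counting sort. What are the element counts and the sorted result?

Count array: [0, 1, 1, 1, 0, 1, 1, 1, 1, 0, 1, 0, 1, 0, 0, 1]
(count[i] = number of elements equal to i)
Cumulative count: [0, 1, 2, 3, 3, 4, 5, 6, 7, 7, 8, 8, 9, 9, 9, 10]
Sorted: [1, 2, 3, 5, 6, 7, 8, 10, 12, 15]


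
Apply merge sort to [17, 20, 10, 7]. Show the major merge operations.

Divide and conquer:
  Merge [17] + [20] -> [17, 20]
  Merge [10] + [7] -> [7, 10]
  Merge [17, 20] + [7, 10] -> [7, 10, 17, 20]


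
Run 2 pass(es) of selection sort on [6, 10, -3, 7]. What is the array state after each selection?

Pass 1: Select minimum -3 at index 2, swap -> [-3, 10, 6, 7]
Pass 2: Select minimum 6 at index 2, swap -> [-3, 6, 10, 7]


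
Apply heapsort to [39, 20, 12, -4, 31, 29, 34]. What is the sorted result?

Build heap: [39, 31, 34, -4, 20, 29, 12]
Extract 39: [34, 31, 29, -4, 20, 12, 39]
Extract 34: [31, 20, 29, -4, 12, 34, 39]
Extract 31: [29, 20, 12, -4, 31, 34, 39]
Extract 29: [20, -4, 12, 29, 31, 34, 39]
Extract 20: [12, -4, 20, 29, 31, 34, 39]
Extract 12: [-4, 12, 20, 29, 31, 34, 39]


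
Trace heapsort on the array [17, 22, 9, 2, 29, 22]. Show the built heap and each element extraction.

Build heap: [29, 22, 22, 2, 17, 9]
Extract 29: [22, 17, 22, 2, 9, 29]
Extract 22: [22, 17, 9, 2, 22, 29]
Extract 22: [17, 2, 9, 22, 22, 29]
Extract 17: [9, 2, 17, 22, 22, 29]
Extract 9: [2, 9, 17, 22, 22, 29]


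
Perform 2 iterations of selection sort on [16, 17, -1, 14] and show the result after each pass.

Pass 1: Select minimum -1 at index 2, swap -> [-1, 17, 16, 14]
Pass 2: Select minimum 14 at index 3, swap -> [-1, 14, 16, 17]


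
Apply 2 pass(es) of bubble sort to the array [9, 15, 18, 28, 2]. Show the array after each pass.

After pass 1: [9, 15, 18, 2, 28] (1 swaps)
After pass 2: [9, 15, 2, 18, 28] (1 swaps)
Total swaps: 2


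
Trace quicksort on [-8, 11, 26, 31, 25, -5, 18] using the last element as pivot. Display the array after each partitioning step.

Partition 1: pivot=18 at index 3 -> [-8, 11, -5, 18, 25, 26, 31]
Partition 2: pivot=-5 at index 1 -> [-8, -5, 11, 18, 25, 26, 31]
Partition 3: pivot=31 at index 6 -> [-8, -5, 11, 18, 25, 26, 31]
Partition 4: pivot=26 at index 5 -> [-8, -5, 11, 18, 25, 26, 31]


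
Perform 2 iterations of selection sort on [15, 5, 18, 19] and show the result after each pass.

Pass 1: Select minimum 5 at index 1, swap -> [5, 15, 18, 19]
Pass 2: Select minimum 15 at index 1, swap -> [5, 15, 18, 19]


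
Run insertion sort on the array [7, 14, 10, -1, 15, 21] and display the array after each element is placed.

First element 7 is already 'sorted'
Insert 14: shifted 0 elements -> [7, 14, 10, -1, 15, 21]
Insert 10: shifted 1 elements -> [7, 10, 14, -1, 15, 21]
Insert -1: shifted 3 elements -> [-1, 7, 10, 14, 15, 21]
Insert 15: shifted 0 elements -> [-1, 7, 10, 14, 15, 21]
Insert 21: shifted 0 elements -> [-1, 7, 10, 14, 15, 21]


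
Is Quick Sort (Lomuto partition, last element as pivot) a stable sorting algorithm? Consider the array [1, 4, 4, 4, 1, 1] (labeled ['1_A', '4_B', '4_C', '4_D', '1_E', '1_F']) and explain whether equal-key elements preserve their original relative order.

Trace Quick Sort on the labeled array (the key is the number; the letter only tracks identity):
  Partition indices 0..5 around pivot 1_F -> [1_A, 1_E, 1_F, 4_D, 4_B, 4_C]
  Partition indices 0..1 around pivot 1_E -> [1_A, 1_E, 1_F, 4_D, 4_B, 4_C]
  Partition indices 3..5 around pivot 4_C -> [1_A, 1_E, 1_F, 4_D, 4_B, 4_C]
  Partition indices 3..4 around pivot 4_B -> [1_A, 1_E, 1_F, 4_D, 4_B, 4_C]
Final order: [1_A, 1_E, 1_F, 4_D, 4_B, 4_C]
Equal keys:
  value 1: originally 1_A, 1_E, 1_F; after sorting 1_A, 1_E, 1_F -> order preserved
  value 4: originally 4_B, 4_C, 4_D; after sorting 4_D, 4_B, 4_C -> order changed
Equal keys were reordered, so Quick Sort is not stable: partition swaps elements across long distances and can reorder equal keys. (One such input is enough; an unstable sort may happen to preserve order on other inputs, but it gives no guarantee.)
Answer: Not stable


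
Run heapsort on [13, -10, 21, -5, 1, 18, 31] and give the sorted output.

Build heap: [31, 1, 21, -5, -10, 18, 13]
Extract 31: [21, 1, 18, -5, -10, 13, 31]
Extract 21: [18, 1, 13, -5, -10, 21, 31]
Extract 18: [13, 1, -10, -5, 18, 21, 31]
Extract 13: [1, -5, -10, 13, 18, 21, 31]
Extract 1: [-5, -10, 1, 13, 18, 21, 31]
Extract -5: [-10, -5, 1, 13, 18, 21, 31]


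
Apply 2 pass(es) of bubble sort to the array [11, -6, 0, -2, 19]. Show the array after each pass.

After pass 1: [-6, 0, -2, 11, 19] (3 swaps)
After pass 2: [-6, -2, 0, 11, 19] (1 swaps)
Total swaps: 4


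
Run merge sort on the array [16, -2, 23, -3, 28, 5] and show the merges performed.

Divide and conquer:
  Merge [-2] + [23] -> [-2, 23]
  Merge [16] + [-2, 23] -> [-2, 16, 23]
  Merge [28] + [5] -> [5, 28]
  Merge [-3] + [5, 28] -> [-3, 5, 28]
  Merge [-2, 16, 23] + [-3, 5, 28] -> [-3, -2, 5, 16, 23, 28]


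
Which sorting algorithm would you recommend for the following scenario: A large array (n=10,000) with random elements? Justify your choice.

Best choice: Quicksort or Mergesort
Reason: Both have O(n log n) average case; quicksort has lower constant factors


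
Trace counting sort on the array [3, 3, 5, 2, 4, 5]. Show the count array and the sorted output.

Count array: [0, 0, 1, 2, 1, 2]
(count[i] = number of elements equal to i)
Cumulative count: [0, 0, 1, 3, 4, 6]
Sorted: [2, 3, 3, 4, 5, 5]


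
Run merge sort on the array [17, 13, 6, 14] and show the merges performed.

Divide and conquer:
  Merge [17] + [13] -> [13, 17]
  Merge [6] + [14] -> [6, 14]
  Merge [13, 17] + [6, 14] -> [6, 13, 14, 17]


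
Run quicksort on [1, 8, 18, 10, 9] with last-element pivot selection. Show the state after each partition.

Partition 1: pivot=9 at index 2 -> [1, 8, 9, 10, 18]
Partition 2: pivot=8 at index 1 -> [1, 8, 9, 10, 18]
Partition 3: pivot=18 at index 4 -> [1, 8, 9, 10, 18]


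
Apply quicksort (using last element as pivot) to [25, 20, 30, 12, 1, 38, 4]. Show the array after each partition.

Partition 1: pivot=4 at index 1 -> [1, 4, 30, 12, 25, 38, 20]
Partition 2: pivot=20 at index 3 -> [1, 4, 12, 20, 25, 38, 30]
Partition 3: pivot=30 at index 5 -> [1, 4, 12, 20, 25, 30, 38]


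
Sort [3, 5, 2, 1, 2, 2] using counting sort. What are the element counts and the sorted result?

Count array: [0, 1, 3, 1, 0, 1]
(count[i] = number of elements equal to i)
Cumulative count: [0, 1, 4, 5, 5, 6]
Sorted: [1, 2, 2, 2, 3, 5]


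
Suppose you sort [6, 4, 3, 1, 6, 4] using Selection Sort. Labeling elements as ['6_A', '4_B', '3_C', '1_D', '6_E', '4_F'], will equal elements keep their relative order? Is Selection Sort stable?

Trace Selection Sort on the labeled array (the key is the number; the letter only tracks identity):
  Pass 1: minimum of unsorted part is 1_D at index 3; swap it with 6_A at index 0 -> [1_D, 4_B, 3_C, 6_A, 6_E, 4_F]
  Pass 2: minimum of unsorted part is 3_C at index 2; swap it with 4_B at index 1 -> [1_D, 3_C, 4_B, 6_A, 6_E, 4_F]
  Pass 3: minimum 4_B is already at index 2; no swap -> [1_D, 3_C, 4_B, 6_A, 6_E, 4_F]
  Pass 4: minimum of unsorted part is 4_F at index 5; swap it with 6_A at index 3 -> [1_D, 3_C, 4_B, 4_F, 6_E, 6_A]
  Pass 5: minimum 6_E is already at index 4; no swap -> [1_D, 3_C, 4_B, 4_F, 6_E, 6_A]
Final order: [1_D, 3_C, 4_B, 4_F, 6_E, 6_A]
Equal keys:
  value 4: originally 4_B, 4_F; after sorting 4_B, 4_F -> order preserved
  value 6: originally 6_A, 6_E; after sorting 6_E, 6_A -> order changed
Equal keys were reordered, so Selection Sort is not stable: the long-range swap that moves the minimum into place can carry an element past an equal key. (One such input is enough; an unstable sort may happen to preserve order on other inputs, but it gives no guarantee.)
Answer: Not stable


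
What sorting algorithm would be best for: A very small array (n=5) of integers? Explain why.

Best choice: Insertion sort
Reason: For tiny inputs the O(n^2) overhead is negligible and insertion sort has minimal constant factors


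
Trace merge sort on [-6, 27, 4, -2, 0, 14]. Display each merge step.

Divide and conquer:
  Merge [27] + [4] -> [4, 27]
  Merge [-6] + [4, 27] -> [-6, 4, 27]
  Merge [0] + [14] -> [0, 14]
  Merge [-2] + [0, 14] -> [-2, 0, 14]
  Merge [-6, 4, 27] + [-2, 0, 14] -> [-6, -2, 0, 4, 14, 27]


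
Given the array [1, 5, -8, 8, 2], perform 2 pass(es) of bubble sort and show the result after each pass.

After pass 1: [1, -8, 5, 2, 8] (2 swaps)
After pass 2: [-8, 1, 2, 5, 8] (2 swaps)
Total swaps: 4


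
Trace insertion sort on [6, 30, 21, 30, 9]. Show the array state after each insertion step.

First element 6 is already 'sorted'
Insert 30: shifted 0 elements -> [6, 30, 21, 30, 9]
Insert 21: shifted 1 elements -> [6, 21, 30, 30, 9]
Insert 30: shifted 0 elements -> [6, 21, 30, 30, 9]
Insert 9: shifted 3 elements -> [6, 9, 21, 30, 30]


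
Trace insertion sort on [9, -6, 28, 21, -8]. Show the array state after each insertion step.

First element 9 is already 'sorted'
Insert -6: shifted 1 elements -> [-6, 9, 28, 21, -8]
Insert 28: shifted 0 elements -> [-6, 9, 28, 21, -8]
Insert 21: shifted 1 elements -> [-6, 9, 21, 28, -8]
Insert -8: shifted 4 elements -> [-8, -6, 9, 21, 28]


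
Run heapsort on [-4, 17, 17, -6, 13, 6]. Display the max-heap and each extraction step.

Build heap: [17, 13, 17, -6, -4, 6]
Extract 17: [17, 13, 6, -6, -4, 17]
Extract 17: [13, -4, 6, -6, 17, 17]
Extract 13: [6, -4, -6, 13, 17, 17]
Extract 6: [-4, -6, 6, 13, 17, 17]
Extract -4: [-6, -4, 6, 13, 17, 17]


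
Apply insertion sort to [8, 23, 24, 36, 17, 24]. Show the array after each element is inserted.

First element 8 is already 'sorted'
Insert 23: shifted 0 elements -> [8, 23, 24, 36, 17, 24]
Insert 24: shifted 0 elements -> [8, 23, 24, 36, 17, 24]
Insert 36: shifted 0 elements -> [8, 23, 24, 36, 17, 24]
Insert 17: shifted 3 elements -> [8, 17, 23, 24, 36, 24]
Insert 24: shifted 1 elements -> [8, 17, 23, 24, 24, 36]


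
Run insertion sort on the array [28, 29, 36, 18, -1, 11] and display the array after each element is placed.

First element 28 is already 'sorted'
Insert 29: shifted 0 elements -> [28, 29, 36, 18, -1, 11]
Insert 36: shifted 0 elements -> [28, 29, 36, 18, -1, 11]
Insert 18: shifted 3 elements -> [18, 28, 29, 36, -1, 11]
Insert -1: shifted 4 elements -> [-1, 18, 28, 29, 36, 11]
Insert 11: shifted 4 elements -> [-1, 11, 18, 28, 29, 36]


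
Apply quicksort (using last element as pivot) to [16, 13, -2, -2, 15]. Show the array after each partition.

Partition 1: pivot=15 at index 3 -> [13, -2, -2, 15, 16]
Partition 2: pivot=-2 at index 1 -> [-2, -2, 13, 15, 16]


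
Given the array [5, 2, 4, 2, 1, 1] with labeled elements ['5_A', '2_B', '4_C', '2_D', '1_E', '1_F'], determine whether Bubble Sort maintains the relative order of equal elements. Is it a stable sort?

Trace Bubble Sort on the labeled array (the key is the number; the letter only tracks identity):
  After pass 1: [2_B, 4_C, 2_D, 1_E, 1_F, 5_A]
  After pass 2: [2_B, 2_D, 1_E, 1_F, 4_C, 5_A]
  After pass 3: [2_B, 1_E, 1_F, 2_D, 4_C, 5_A]
  After pass 4: [1_E, 1_F, 2_B, 2_D, 4_C, 5_A]
  After pass 5: [1_E, 1_F, 2_B, 2_D, 4_C, 5_A] (no swaps, done)
Final order: [1_E, 1_F, 2_B, 2_D, 4_C, 5_A]
Equal keys:
  value 1: originally 1_E, 1_F; after sorting 1_E, 1_F -> order preserved
  value 2: originally 2_B, 2_D; after sorting 2_B, 2_D -> order preserved
All equal keys kept their original relative order. Bubble Sort is stable: it only swaps adjacent elements when the left one is strictly greater, so equal keys never move past each other.
Answer: Stable


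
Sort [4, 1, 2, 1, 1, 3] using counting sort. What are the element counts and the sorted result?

Count array: [0, 3, 1, 1, 1]
(count[i] = number of elements equal to i)
Cumulative count: [0, 3, 4, 5, 6]
Sorted: [1, 1, 1, 2, 3, 4]


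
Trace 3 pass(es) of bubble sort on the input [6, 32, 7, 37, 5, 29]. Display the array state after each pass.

After pass 1: [6, 7, 32, 5, 29, 37] (3 swaps)
After pass 2: [6, 7, 5, 29, 32, 37] (2 swaps)
After pass 3: [6, 5, 7, 29, 32, 37] (1 swaps)
Total swaps: 6


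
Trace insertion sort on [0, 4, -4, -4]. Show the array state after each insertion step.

First element 0 is already 'sorted'
Insert 4: shifted 0 elements -> [0, 4, -4, -4]
Insert -4: shifted 2 elements -> [-4, 0, 4, -4]
Insert -4: shifted 2 elements -> [-4, -4, 0, 4]


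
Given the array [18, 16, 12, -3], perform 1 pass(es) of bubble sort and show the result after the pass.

After pass 1: [16, 12, -3, 18] (3 swaps)
Total swaps: 3


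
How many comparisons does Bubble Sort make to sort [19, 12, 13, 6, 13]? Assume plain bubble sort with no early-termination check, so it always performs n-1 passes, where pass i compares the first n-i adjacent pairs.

Pass 1: compare adjacent pairs (0,1)..(3,4) = 4 comparison(s), 4 swap(s) -> [12, 13, 6, 13, 19]
Pass 2: compare adjacent pairs (0,1)..(2,3) = 3 comparison(s), 1 swap(s) -> [12, 6, 13, 13, 19]
Pass 3: compare adjacent pairs (0,1)..(1,2) = 2 comparison(s), 1 swap(s) -> [6, 12, 13, 13, 19]
Pass 4: compare adjacent pairs (0,1)..(0,1) = 1 comparison(s), 0 swap(s) -> [6, 12, 13, 13, 19]
Total comparisons: 4 + 3 + 2 + 1 = 10


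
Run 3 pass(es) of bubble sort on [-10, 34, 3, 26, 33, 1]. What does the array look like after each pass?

After pass 1: [-10, 3, 26, 33, 1, 34] (4 swaps)
After pass 2: [-10, 3, 26, 1, 33, 34] (1 swaps)
After pass 3: [-10, 3, 1, 26, 33, 34] (1 swaps)
Total swaps: 6


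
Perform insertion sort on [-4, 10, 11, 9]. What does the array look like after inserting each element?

First element -4 is already 'sorted'
Insert 10: shifted 0 elements -> [-4, 10, 11, 9]
Insert 11: shifted 0 elements -> [-4, 10, 11, 9]
Insert 9: shifted 2 elements -> [-4, 9, 10, 11]


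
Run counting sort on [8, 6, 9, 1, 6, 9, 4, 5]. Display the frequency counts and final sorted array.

Count array: [0, 1, 0, 0, 1, 1, 2, 0, 1, 2]
(count[i] = number of elements equal to i)
Cumulative count: [0, 1, 1, 1, 2, 3, 5, 5, 6, 8]
Sorted: [1, 4, 5, 6, 6, 8, 9, 9]


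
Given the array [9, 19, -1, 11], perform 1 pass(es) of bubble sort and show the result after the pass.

After pass 1: [9, -1, 11, 19] (2 swaps)
Total swaps: 2


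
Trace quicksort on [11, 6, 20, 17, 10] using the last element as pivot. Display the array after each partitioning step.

Partition 1: pivot=10 at index 1 -> [6, 10, 20, 17, 11]
Partition 2: pivot=11 at index 2 -> [6, 10, 11, 17, 20]
Partition 3: pivot=20 at index 4 -> [6, 10, 11, 17, 20]


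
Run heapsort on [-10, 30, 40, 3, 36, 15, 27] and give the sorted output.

Build heap: [40, 36, 27, 3, 30, 15, -10]
Extract 40: [36, 30, 27, 3, -10, 15, 40]
Extract 36: [30, 15, 27, 3, -10, 36, 40]
Extract 30: [27, 15, -10, 3, 30, 36, 40]
Extract 27: [15, 3, -10, 27, 30, 36, 40]
Extract 15: [3, -10, 15, 27, 30, 36, 40]
Extract 3: [-10, 3, 15, 27, 30, 36, 40]


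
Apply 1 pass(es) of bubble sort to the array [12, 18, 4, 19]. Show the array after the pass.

After pass 1: [12, 4, 18, 19] (1 swaps)
Total swaps: 1


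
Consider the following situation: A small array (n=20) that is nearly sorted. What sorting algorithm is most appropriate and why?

Best choice: Insertion sort
Reason: Insertion sort is O(n) for nearly sorted arrays and has low overhead


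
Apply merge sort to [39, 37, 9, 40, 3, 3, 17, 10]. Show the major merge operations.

Divide and conquer:
  Merge [39] + [37] -> [37, 39]
  Merge [9] + [40] -> [9, 40]
  Merge [37, 39] + [9, 40] -> [9, 37, 39, 40]
  Merge [3] + [3] -> [3, 3]
  Merge [17] + [10] -> [10, 17]
  Merge [3, 3] + [10, 17] -> [3, 3, 10, 17]
  Merge [9, 37, 39, 40] + [3, 3, 10, 17] -> [3, 3, 9, 10, 17, 37, 39, 40]


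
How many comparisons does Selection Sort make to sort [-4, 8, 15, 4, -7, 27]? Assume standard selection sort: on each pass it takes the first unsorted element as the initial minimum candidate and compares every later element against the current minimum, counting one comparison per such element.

Pass 1: scan indices 1..5 for the minimum = 5 comparison(s); min is -7, place at index 0 -> [-7, 8, 15, 4, -4, 27]
Pass 2: scan indices 2..5 for the minimum = 4 comparison(s); min is -4, place at index 1 -> [-7, -4, 15, 4, 8, 27]
Pass 3: scan indices 3..5 for the minimum = 3 comparison(s); min is 4, place at index 2 -> [-7, -4, 4, 15, 8, 27]
Pass 4: scan indices 4..5 for the minimum = 2 comparison(s); min is 8, place at index 3 -> [-7, -4, 4, 8, 15, 27]
Pass 5: scan indices 5..5 for the minimum = 1 comparison(s); min is 15, place at index 4 -> [-7, -4, 4, 8, 15, 27]
Selection sort always scans the whole unsorted suffix, so the count is (n-1) + (n-2) + ... + 1 = n(n-1)/2 = 6*5/2 = 15 regardless of the input order.
Total comparisons: 5 + 4 + 3 + 2 + 1 = 15


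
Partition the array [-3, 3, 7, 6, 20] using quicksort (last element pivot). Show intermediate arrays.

Partition 1: pivot=20 at index 4 -> [-3, 3, 7, 6, 20]
Partition 2: pivot=6 at index 2 -> [-3, 3, 6, 7, 20]
Partition 3: pivot=3 at index 1 -> [-3, 3, 6, 7, 20]


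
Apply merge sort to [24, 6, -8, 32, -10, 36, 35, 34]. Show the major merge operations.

Divide and conquer:
  Merge [24] + [6] -> [6, 24]
  Merge [-8] + [32] -> [-8, 32]
  Merge [6, 24] + [-8, 32] -> [-8, 6, 24, 32]
  Merge [-10] + [36] -> [-10, 36]
  Merge [35] + [34] -> [34, 35]
  Merge [-10, 36] + [34, 35] -> [-10, 34, 35, 36]
  Merge [-8, 6, 24, 32] + [-10, 34, 35, 36] -> [-10, -8, 6, 24, 32, 34, 35, 36]


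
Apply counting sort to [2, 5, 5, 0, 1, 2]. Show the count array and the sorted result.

Count array: [1, 1, 2, 0, 0, 2]
(count[i] = number of elements equal to i)
Cumulative count: [1, 2, 4, 4, 4, 6]
Sorted: [0, 1, 2, 2, 5, 5]


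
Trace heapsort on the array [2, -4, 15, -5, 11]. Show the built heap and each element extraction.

Build heap: [15, 11, 2, -5, -4]
Extract 15: [11, -4, 2, -5, 15]
Extract 11: [2, -4, -5, 11, 15]
Extract 2: [-4, -5, 2, 11, 15]
Extract -4: [-5, -4, 2, 11, 15]


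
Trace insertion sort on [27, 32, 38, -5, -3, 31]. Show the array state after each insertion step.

First element 27 is already 'sorted'
Insert 32: shifted 0 elements -> [27, 32, 38, -5, -3, 31]
Insert 38: shifted 0 elements -> [27, 32, 38, -5, -3, 31]
Insert -5: shifted 3 elements -> [-5, 27, 32, 38, -3, 31]
Insert -3: shifted 3 elements -> [-5, -3, 27, 32, 38, 31]
Insert 31: shifted 2 elements -> [-5, -3, 27, 31, 32, 38]


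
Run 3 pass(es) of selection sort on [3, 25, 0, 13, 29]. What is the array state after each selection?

Pass 1: Select minimum 0 at index 2, swap -> [0, 25, 3, 13, 29]
Pass 2: Select minimum 3 at index 2, swap -> [0, 3, 25, 13, 29]
Pass 3: Select minimum 13 at index 3, swap -> [0, 3, 13, 25, 29]


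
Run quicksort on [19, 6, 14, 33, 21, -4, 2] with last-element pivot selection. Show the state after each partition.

Partition 1: pivot=2 at index 1 -> [-4, 2, 14, 33, 21, 19, 6]
Partition 2: pivot=6 at index 2 -> [-4, 2, 6, 33, 21, 19, 14]
Partition 3: pivot=14 at index 3 -> [-4, 2, 6, 14, 21, 19, 33]
Partition 4: pivot=33 at index 6 -> [-4, 2, 6, 14, 21, 19, 33]
Partition 5: pivot=19 at index 4 -> [-4, 2, 6, 14, 19, 21, 33]


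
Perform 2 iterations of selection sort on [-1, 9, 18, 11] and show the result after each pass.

Pass 1: Select minimum -1 at index 0, swap -> [-1, 9, 18, 11]
Pass 2: Select minimum 9 at index 1, swap -> [-1, 9, 18, 11]


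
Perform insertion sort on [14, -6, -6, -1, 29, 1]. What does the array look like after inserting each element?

First element 14 is already 'sorted'
Insert -6: shifted 1 elements -> [-6, 14, -6, -1, 29, 1]
Insert -6: shifted 1 elements -> [-6, -6, 14, -1, 29, 1]
Insert -1: shifted 1 elements -> [-6, -6, -1, 14, 29, 1]
Insert 29: shifted 0 elements -> [-6, -6, -1, 14, 29, 1]
Insert 1: shifted 2 elements -> [-6, -6, -1, 1, 14, 29]


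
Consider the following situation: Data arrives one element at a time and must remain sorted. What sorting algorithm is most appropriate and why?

Best choice: Insertion sort
Reason: Insertion sort naturally handles online/streaming input by inserting each new element into sorted position


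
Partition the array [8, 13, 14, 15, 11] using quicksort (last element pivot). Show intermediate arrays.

Partition 1: pivot=11 at index 1 -> [8, 11, 14, 15, 13]
Partition 2: pivot=13 at index 2 -> [8, 11, 13, 15, 14]
Partition 3: pivot=14 at index 3 -> [8, 11, 13, 14, 15]


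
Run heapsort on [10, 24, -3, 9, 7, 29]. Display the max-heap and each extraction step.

Build heap: [29, 24, 10, 9, 7, -3]
Extract 29: [24, 9, 10, -3, 7, 29]
Extract 24: [10, 9, 7, -3, 24, 29]
Extract 10: [9, -3, 7, 10, 24, 29]
Extract 9: [7, -3, 9, 10, 24, 29]
Extract 7: [-3, 7, 9, 10, 24, 29]


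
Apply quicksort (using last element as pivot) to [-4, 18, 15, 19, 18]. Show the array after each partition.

Partition 1: pivot=18 at index 3 -> [-4, 18, 15, 18, 19]
Partition 2: pivot=15 at index 1 -> [-4, 15, 18, 18, 19]


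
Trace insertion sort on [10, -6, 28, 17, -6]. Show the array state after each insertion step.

First element 10 is already 'sorted'
Insert -6: shifted 1 elements -> [-6, 10, 28, 17, -6]
Insert 28: shifted 0 elements -> [-6, 10, 28, 17, -6]
Insert 17: shifted 1 elements -> [-6, 10, 17, 28, -6]
Insert -6: shifted 3 elements -> [-6, -6, 10, 17, 28]


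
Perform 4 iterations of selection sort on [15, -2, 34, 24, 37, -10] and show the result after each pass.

Pass 1: Select minimum -10 at index 5, swap -> [-10, -2, 34, 24, 37, 15]
Pass 2: Select minimum -2 at index 1, swap -> [-10, -2, 34, 24, 37, 15]
Pass 3: Select minimum 15 at index 5, swap -> [-10, -2, 15, 24, 37, 34]
Pass 4: Select minimum 24 at index 3, swap -> [-10, -2, 15, 24, 37, 34]


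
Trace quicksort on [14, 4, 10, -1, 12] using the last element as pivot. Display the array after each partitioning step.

Partition 1: pivot=12 at index 3 -> [4, 10, -1, 12, 14]
Partition 2: pivot=-1 at index 0 -> [-1, 10, 4, 12, 14]
Partition 3: pivot=4 at index 1 -> [-1, 4, 10, 12, 14]


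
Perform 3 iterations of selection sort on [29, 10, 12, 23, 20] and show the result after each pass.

Pass 1: Select minimum 10 at index 1, swap -> [10, 29, 12, 23, 20]
Pass 2: Select minimum 12 at index 2, swap -> [10, 12, 29, 23, 20]
Pass 3: Select minimum 20 at index 4, swap -> [10, 12, 20, 23, 29]


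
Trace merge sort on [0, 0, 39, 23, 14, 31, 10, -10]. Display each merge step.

Divide and conquer:
  Merge [0] + [0] -> [0, 0]
  Merge [39] + [23] -> [23, 39]
  Merge [0, 0] + [23, 39] -> [0, 0, 23, 39]
  Merge [14] + [31] -> [14, 31]
  Merge [10] + [-10] -> [-10, 10]
  Merge [14, 31] + [-10, 10] -> [-10, 10, 14, 31]
  Merge [0, 0, 23, 39] + [-10, 10, 14, 31] -> [-10, 0, 0, 10, 14, 23, 31, 39]


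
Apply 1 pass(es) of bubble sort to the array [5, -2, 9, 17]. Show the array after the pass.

After pass 1: [-2, 5, 9, 17] (1 swaps)
Total swaps: 1


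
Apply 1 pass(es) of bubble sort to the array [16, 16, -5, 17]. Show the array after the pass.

After pass 1: [16, -5, 16, 17] (1 swaps)
Total swaps: 1


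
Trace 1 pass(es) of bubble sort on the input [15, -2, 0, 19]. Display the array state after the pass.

After pass 1: [-2, 0, 15, 19] (2 swaps)
Total swaps: 2


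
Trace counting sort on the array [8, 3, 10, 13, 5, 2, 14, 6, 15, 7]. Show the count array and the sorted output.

Count array: [0, 0, 1, 1, 0, 1, 1, 1, 1, 0, 1, 0, 0, 1, 1, 1]
(count[i] = number of elements equal to i)
Cumulative count: [0, 0, 1, 2, 2, 3, 4, 5, 6, 6, 7, 7, 7, 8, 9, 10]
Sorted: [2, 3, 5, 6, 7, 8, 10, 13, 14, 15]


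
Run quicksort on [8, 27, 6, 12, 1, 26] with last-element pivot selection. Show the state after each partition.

Partition 1: pivot=26 at index 4 -> [8, 6, 12, 1, 26, 27]
Partition 2: pivot=1 at index 0 -> [1, 6, 12, 8, 26, 27]
Partition 3: pivot=8 at index 2 -> [1, 6, 8, 12, 26, 27]


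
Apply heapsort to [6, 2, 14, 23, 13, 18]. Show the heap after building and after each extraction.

Build heap: [23, 13, 18, 2, 6, 14]
Extract 23: [18, 13, 14, 2, 6, 23]
Extract 18: [14, 13, 6, 2, 18, 23]
Extract 14: [13, 2, 6, 14, 18, 23]
Extract 13: [6, 2, 13, 14, 18, 23]
Extract 6: [2, 6, 13, 14, 18, 23]


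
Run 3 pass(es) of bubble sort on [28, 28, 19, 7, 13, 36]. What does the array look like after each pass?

After pass 1: [28, 19, 7, 13, 28, 36] (3 swaps)
After pass 2: [19, 7, 13, 28, 28, 36] (3 swaps)
After pass 3: [7, 13, 19, 28, 28, 36] (2 swaps)
Total swaps: 8


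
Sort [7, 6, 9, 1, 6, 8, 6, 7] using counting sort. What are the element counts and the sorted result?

Count array: [0, 1, 0, 0, 0, 0, 3, 2, 1, 1]
(count[i] = number of elements equal to i)
Cumulative count: [0, 1, 1, 1, 1, 1, 4, 6, 7, 8]
Sorted: [1, 6, 6, 6, 7, 7, 8, 9]


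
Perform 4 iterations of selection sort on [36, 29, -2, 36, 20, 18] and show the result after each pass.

Pass 1: Select minimum -2 at index 2, swap -> [-2, 29, 36, 36, 20, 18]
Pass 2: Select minimum 18 at index 5, swap -> [-2, 18, 36, 36, 20, 29]
Pass 3: Select minimum 20 at index 4, swap -> [-2, 18, 20, 36, 36, 29]
Pass 4: Select minimum 29 at index 5, swap -> [-2, 18, 20, 29, 36, 36]


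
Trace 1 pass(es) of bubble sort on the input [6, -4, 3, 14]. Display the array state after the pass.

After pass 1: [-4, 3, 6, 14] (2 swaps)
Total swaps: 2


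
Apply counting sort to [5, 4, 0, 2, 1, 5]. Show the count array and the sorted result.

Count array: [1, 1, 1, 0, 1, 2]
(count[i] = number of elements equal to i)
Cumulative count: [1, 2, 3, 3, 4, 6]
Sorted: [0, 1, 2, 4, 5, 5]


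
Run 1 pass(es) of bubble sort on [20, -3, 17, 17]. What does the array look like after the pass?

After pass 1: [-3, 17, 17, 20] (3 swaps)
Total swaps: 3


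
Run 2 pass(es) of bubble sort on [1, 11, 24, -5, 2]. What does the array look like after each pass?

After pass 1: [1, 11, -5, 2, 24] (2 swaps)
After pass 2: [1, -5, 2, 11, 24] (2 swaps)
Total swaps: 4


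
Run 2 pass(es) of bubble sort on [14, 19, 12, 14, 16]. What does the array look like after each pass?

After pass 1: [14, 12, 14, 16, 19] (3 swaps)
After pass 2: [12, 14, 14, 16, 19] (1 swaps)
Total swaps: 4


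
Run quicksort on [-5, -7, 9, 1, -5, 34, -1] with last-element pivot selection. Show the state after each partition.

Partition 1: pivot=-1 at index 3 -> [-5, -7, -5, -1, 9, 34, 1]
Partition 2: pivot=-5 at index 2 -> [-5, -7, -5, -1, 9, 34, 1]
Partition 3: pivot=-7 at index 0 -> [-7, -5, -5, -1, 9, 34, 1]
Partition 4: pivot=1 at index 4 -> [-7, -5, -5, -1, 1, 34, 9]
Partition 5: pivot=9 at index 5 -> [-7, -5, -5, -1, 1, 9, 34]


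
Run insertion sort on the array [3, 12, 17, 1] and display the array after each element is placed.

First element 3 is already 'sorted'
Insert 12: shifted 0 elements -> [3, 12, 17, 1]
Insert 17: shifted 0 elements -> [3, 12, 17, 1]
Insert 1: shifted 3 elements -> [1, 3, 12, 17]


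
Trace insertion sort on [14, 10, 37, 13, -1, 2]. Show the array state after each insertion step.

First element 14 is already 'sorted'
Insert 10: shifted 1 elements -> [10, 14, 37, 13, -1, 2]
Insert 37: shifted 0 elements -> [10, 14, 37, 13, -1, 2]
Insert 13: shifted 2 elements -> [10, 13, 14, 37, -1, 2]
Insert -1: shifted 4 elements -> [-1, 10, 13, 14, 37, 2]
Insert 2: shifted 4 elements -> [-1, 2, 10, 13, 14, 37]


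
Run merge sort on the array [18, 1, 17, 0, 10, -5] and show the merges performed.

Divide and conquer:
  Merge [1] + [17] -> [1, 17]
  Merge [18] + [1, 17] -> [1, 17, 18]
  Merge [10] + [-5] -> [-5, 10]
  Merge [0] + [-5, 10] -> [-5, 0, 10]
  Merge [1, 17, 18] + [-5, 0, 10] -> [-5, 0, 1, 10, 17, 18]


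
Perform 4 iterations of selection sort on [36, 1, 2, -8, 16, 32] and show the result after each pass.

Pass 1: Select minimum -8 at index 3, swap -> [-8, 1, 2, 36, 16, 32]
Pass 2: Select minimum 1 at index 1, swap -> [-8, 1, 2, 36, 16, 32]
Pass 3: Select minimum 2 at index 2, swap -> [-8, 1, 2, 36, 16, 32]
Pass 4: Select minimum 16 at index 4, swap -> [-8, 1, 2, 16, 36, 32]


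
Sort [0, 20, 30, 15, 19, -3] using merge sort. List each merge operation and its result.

Divide and conquer:
  Merge [20] + [30] -> [20, 30]
  Merge [0] + [20, 30] -> [0, 20, 30]
  Merge [19] + [-3] -> [-3, 19]
  Merge [15] + [-3, 19] -> [-3, 15, 19]
  Merge [0, 20, 30] + [-3, 15, 19] -> [-3, 0, 15, 19, 20, 30]


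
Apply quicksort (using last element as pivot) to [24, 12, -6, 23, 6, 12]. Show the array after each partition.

Partition 1: pivot=12 at index 3 -> [12, -6, 6, 12, 24, 23]
Partition 2: pivot=6 at index 1 -> [-6, 6, 12, 12, 24, 23]
Partition 3: pivot=23 at index 4 -> [-6, 6, 12, 12, 23, 24]


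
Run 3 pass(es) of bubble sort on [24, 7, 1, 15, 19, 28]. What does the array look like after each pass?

After pass 1: [7, 1, 15, 19, 24, 28] (4 swaps)
After pass 2: [1, 7, 15, 19, 24, 28] (1 swaps)
After pass 3: [1, 7, 15, 19, 24, 28] (0 swaps)
Total swaps: 5


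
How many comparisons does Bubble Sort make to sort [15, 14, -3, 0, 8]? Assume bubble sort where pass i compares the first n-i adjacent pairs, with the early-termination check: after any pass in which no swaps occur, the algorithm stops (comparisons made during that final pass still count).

Pass 1: compare adjacent pairs (0,1)..(3,4) = 4 comparison(s), 4 swap(s) -> [14, -3, 0, 8, 15]
Pass 2: compare adjacent pairs (0,1)..(2,3) = 3 comparison(s), 3 swap(s) -> [-3, 0, 8, 14, 15]
Pass 3: compare adjacent pairs (0,1)..(1,2) = 2 comparison(s), 0 swap(s) -> [-3, 0, 8, 14, 15]
No swaps in this pass, so bubble sort stops here.
Total comparisons: 4 + 3 + 2 = 9


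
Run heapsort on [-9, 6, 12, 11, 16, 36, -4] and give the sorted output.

Build heap: [36, 16, 12, 11, 6, -9, -4]
Extract 36: [16, 11, 12, -4, 6, -9, 36]
Extract 16: [12, 11, -9, -4, 6, 16, 36]
Extract 12: [11, 6, -9, -4, 12, 16, 36]
Extract 11: [6, -4, -9, 11, 12, 16, 36]
Extract 6: [-4, -9, 6, 11, 12, 16, 36]
Extract -4: [-9, -4, 6, 11, 12, 16, 36]


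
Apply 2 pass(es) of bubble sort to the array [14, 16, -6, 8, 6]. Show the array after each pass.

After pass 1: [14, -6, 8, 6, 16] (3 swaps)
After pass 2: [-6, 8, 6, 14, 16] (3 swaps)
Total swaps: 6


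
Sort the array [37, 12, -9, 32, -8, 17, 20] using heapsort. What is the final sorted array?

Build heap: [37, 32, 20, 12, -8, 17, -9]
Extract 37: [32, 12, 20, -9, -8, 17, 37]
Extract 32: [20, 12, 17, -9, -8, 32, 37]
Extract 20: [17, 12, -8, -9, 20, 32, 37]
Extract 17: [12, -9, -8, 17, 20, 32, 37]
Extract 12: [-8, -9, 12, 17, 20, 32, 37]
Extract -8: [-9, -8, 12, 17, 20, 32, 37]
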